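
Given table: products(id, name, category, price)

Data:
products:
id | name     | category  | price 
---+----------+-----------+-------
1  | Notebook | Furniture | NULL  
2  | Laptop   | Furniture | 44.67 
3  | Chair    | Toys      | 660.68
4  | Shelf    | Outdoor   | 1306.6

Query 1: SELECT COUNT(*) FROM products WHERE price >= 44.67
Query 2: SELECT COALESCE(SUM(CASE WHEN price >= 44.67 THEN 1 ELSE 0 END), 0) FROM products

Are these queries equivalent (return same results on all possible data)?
Yes, equivalent

Both queries return: [(3,)]

Reason: COUNT with WHERE vs conditional SUM (COALESCE handles empty-table NULL)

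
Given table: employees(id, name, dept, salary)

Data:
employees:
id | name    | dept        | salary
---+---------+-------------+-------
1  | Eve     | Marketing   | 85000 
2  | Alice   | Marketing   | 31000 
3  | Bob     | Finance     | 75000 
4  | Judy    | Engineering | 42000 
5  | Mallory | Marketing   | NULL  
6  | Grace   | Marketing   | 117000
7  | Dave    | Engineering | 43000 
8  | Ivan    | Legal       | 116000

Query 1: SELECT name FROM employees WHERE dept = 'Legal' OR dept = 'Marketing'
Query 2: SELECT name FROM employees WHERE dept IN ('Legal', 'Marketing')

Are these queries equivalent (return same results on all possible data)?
Yes, equivalent

Both queries return: [('Alice',), ('Eve',), ('Grace',), ('Ivan',), ('Mallory',)]

Reason: OR vs IN are equivalent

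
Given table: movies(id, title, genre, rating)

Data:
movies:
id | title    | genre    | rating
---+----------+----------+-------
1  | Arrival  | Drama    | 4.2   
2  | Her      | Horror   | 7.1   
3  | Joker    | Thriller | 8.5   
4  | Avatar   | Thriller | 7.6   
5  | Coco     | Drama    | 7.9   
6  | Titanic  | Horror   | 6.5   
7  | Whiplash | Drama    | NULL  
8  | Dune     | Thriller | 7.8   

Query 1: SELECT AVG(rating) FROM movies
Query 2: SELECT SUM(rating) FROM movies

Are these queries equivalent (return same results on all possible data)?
No, not equivalent

Query 1 returns: [(7.085714285714286,)]
Query 2 returns: [(49.6,)]

Reason: AVG vs SUM give different aggregate values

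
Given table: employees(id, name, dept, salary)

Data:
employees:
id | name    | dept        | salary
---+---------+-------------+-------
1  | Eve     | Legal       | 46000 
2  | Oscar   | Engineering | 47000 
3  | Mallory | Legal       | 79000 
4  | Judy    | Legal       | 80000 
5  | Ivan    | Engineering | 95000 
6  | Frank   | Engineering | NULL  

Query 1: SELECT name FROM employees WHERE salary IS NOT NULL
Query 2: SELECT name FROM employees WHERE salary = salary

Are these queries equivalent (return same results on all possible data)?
Yes, equivalent

Both queries return: [('Eve',), ('Ivan',), ('Judy',), ('Mallory',), ('Oscar',)]

Reason: IS NOT NULL vs self-equality (both exclude NULLs)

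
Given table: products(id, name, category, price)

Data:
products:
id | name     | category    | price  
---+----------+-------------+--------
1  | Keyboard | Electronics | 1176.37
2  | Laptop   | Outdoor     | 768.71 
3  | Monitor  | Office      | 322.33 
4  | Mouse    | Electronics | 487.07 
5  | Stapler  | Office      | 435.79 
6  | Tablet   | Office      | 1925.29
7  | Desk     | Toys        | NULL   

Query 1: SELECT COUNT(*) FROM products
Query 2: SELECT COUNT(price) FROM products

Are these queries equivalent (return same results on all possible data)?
No, not equivalent

Query 1 returns: [(7,)]
Query 2 returns: [(6,)]

Reason: COUNT(*) includes NULLs, COUNT(column) excludes them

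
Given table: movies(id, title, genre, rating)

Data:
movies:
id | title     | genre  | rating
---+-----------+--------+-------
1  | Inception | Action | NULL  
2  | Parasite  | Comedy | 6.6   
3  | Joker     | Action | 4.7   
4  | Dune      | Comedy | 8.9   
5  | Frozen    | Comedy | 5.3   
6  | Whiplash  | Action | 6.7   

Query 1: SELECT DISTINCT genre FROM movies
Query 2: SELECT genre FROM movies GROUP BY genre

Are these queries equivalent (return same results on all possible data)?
Yes, equivalent

Both queries return: [('Action',), ('Comedy',)]

Reason: Both get unique genres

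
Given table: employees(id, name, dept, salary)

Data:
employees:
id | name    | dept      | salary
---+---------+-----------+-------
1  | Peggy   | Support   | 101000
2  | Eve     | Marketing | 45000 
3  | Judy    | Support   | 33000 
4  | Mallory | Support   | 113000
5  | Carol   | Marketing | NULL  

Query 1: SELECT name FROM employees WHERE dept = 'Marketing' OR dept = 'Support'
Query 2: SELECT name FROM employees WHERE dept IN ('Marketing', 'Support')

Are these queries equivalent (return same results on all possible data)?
Yes, equivalent

Both queries return: [('Carol',), ('Eve',), ('Judy',), ('Mallory',), ('Peggy',)]

Reason: OR vs IN are equivalent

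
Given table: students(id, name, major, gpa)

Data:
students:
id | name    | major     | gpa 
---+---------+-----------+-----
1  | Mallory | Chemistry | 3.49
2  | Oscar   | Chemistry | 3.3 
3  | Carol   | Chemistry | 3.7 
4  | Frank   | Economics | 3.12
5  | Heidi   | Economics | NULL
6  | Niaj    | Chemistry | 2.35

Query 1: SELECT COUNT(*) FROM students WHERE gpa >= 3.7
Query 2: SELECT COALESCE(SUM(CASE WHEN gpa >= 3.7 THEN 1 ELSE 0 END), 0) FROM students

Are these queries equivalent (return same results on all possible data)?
Yes, equivalent

Both queries return: [(1,)]

Reason: COUNT with WHERE vs conditional SUM (COALESCE handles empty-table NULL)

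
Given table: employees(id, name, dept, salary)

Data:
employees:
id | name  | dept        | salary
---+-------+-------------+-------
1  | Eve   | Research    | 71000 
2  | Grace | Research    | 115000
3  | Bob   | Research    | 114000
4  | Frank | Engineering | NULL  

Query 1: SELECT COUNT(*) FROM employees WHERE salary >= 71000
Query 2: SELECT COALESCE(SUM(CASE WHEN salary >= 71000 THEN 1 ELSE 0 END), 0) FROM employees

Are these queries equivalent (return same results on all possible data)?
Yes, equivalent

Both queries return: [(3,)]

Reason: COUNT with WHERE vs conditional SUM (COALESCE handles empty-table NULL)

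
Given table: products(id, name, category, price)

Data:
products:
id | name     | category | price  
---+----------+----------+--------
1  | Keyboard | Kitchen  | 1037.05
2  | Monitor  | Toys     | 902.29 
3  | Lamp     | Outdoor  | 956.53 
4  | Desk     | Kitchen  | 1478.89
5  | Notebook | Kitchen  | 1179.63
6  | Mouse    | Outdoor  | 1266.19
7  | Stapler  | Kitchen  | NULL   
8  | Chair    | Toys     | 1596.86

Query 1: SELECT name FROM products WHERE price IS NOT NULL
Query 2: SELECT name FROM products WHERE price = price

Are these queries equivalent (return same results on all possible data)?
Yes, equivalent

Both queries return: [('Chair',), ('Desk',), ('Keyboard',), ('Lamp',), ('Monitor',), ('Mouse',), ('Notebook',)]

Reason: IS NOT NULL vs self-equality (both exclude NULLs)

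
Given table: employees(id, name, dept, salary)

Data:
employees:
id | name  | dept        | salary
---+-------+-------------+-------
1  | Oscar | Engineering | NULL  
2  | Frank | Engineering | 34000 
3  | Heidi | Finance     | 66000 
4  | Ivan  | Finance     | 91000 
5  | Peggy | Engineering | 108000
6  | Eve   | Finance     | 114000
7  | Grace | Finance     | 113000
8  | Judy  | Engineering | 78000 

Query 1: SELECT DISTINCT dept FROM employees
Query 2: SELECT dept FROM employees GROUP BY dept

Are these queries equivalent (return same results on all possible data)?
Yes, equivalent

Both queries return: [('Engineering',), ('Finance',)]

Reason: Both get unique depts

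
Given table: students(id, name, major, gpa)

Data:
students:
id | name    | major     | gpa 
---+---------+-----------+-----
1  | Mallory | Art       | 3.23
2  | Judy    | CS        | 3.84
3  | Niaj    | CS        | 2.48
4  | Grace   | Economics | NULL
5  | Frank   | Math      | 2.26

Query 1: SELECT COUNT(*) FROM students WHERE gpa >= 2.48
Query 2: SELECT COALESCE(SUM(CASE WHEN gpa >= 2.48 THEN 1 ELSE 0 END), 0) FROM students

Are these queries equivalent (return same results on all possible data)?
Yes, equivalent

Both queries return: [(3,)]

Reason: COUNT with WHERE vs conditional SUM (COALESCE handles empty-table NULL)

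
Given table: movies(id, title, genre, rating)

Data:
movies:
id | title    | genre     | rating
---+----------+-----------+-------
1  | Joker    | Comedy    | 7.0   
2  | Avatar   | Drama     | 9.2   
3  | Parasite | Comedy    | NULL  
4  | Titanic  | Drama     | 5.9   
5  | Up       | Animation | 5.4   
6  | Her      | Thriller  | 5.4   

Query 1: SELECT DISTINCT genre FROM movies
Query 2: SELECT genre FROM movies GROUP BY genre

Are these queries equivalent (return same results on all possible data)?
Yes, equivalent

Both queries return: [('Animation',), ('Comedy',), ('Drama',), ('Thriller',)]

Reason: Both get unique genres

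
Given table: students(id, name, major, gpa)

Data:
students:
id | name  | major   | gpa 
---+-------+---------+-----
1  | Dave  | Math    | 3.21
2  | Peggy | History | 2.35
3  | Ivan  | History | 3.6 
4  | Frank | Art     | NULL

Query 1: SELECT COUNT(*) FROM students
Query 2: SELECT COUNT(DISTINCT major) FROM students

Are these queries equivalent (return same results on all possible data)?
No, not equivalent

Query 1 returns: [(4,)]
Query 2 returns: [(3,)]

Reason: COUNT(*) counts rows, COUNT(DISTINCT major) counts unique majors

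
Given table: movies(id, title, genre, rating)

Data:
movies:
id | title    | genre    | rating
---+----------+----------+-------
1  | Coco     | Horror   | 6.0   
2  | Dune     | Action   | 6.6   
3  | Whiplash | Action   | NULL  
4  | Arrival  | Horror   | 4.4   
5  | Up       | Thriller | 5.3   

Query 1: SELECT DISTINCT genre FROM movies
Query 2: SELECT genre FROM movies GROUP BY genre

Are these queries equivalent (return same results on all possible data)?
Yes, equivalent

Both queries return: [('Action',), ('Horror',), ('Thriller',)]

Reason: Both get unique genres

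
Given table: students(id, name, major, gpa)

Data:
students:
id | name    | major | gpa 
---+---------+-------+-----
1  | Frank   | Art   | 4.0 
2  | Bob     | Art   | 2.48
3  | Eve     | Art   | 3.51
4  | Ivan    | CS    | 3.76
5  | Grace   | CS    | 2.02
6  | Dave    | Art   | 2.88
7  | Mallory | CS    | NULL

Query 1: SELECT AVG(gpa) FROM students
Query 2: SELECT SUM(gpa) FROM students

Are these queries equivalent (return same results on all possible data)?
No, not equivalent

Query 1 returns: [(3.108333333333333,)]
Query 2 returns: [(18.65,)]

Reason: AVG vs SUM give different aggregate values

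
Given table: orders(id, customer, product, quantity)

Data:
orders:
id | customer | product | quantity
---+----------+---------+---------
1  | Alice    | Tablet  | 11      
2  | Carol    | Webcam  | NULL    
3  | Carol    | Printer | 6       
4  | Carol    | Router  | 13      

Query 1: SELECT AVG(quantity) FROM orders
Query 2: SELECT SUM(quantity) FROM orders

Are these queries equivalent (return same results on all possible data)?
No, not equivalent

Query 1 returns: [(10.0,)]
Query 2 returns: [(30,)]

Reason: AVG vs SUM give different aggregate values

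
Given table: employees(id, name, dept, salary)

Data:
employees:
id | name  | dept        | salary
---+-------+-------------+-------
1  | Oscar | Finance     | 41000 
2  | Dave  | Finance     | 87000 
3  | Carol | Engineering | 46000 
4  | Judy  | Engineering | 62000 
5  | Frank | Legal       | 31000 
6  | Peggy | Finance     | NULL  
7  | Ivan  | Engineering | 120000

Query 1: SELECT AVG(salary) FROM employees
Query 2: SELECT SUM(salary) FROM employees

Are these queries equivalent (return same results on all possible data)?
No, not equivalent

Query 1 returns: [(64500.0,)]
Query 2 returns: [(387000,)]

Reason: AVG vs SUM give different aggregate values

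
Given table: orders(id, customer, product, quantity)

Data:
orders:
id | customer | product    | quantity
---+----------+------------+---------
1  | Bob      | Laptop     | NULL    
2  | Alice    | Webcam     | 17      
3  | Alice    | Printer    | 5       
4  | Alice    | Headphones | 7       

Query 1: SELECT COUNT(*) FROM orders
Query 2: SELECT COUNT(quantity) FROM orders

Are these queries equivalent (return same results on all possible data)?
No, not equivalent

Query 1 returns: [(4,)]
Query 2 returns: [(3,)]

Reason: COUNT(*) includes NULLs, COUNT(column) excludes them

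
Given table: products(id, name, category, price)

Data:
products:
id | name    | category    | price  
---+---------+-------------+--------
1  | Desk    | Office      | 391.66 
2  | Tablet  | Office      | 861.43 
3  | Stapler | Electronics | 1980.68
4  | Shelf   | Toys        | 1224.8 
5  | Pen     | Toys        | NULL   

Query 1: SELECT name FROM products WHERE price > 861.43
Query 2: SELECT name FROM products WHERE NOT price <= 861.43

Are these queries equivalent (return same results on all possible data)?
Yes, equivalent

Both queries return: [('Shelf',), ('Stapler',)]

Reason: Both filter price > 861.43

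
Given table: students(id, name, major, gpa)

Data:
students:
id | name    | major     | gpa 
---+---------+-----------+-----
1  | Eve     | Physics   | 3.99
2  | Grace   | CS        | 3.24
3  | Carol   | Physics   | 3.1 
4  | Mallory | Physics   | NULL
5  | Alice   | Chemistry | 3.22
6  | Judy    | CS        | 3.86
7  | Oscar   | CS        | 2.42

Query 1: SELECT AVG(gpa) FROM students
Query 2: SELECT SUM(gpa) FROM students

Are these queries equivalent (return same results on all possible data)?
No, not equivalent

Query 1 returns: [(3.305,)]
Query 2 returns: [(19.830000000000002,)]

Reason: AVG vs SUM give different aggregate values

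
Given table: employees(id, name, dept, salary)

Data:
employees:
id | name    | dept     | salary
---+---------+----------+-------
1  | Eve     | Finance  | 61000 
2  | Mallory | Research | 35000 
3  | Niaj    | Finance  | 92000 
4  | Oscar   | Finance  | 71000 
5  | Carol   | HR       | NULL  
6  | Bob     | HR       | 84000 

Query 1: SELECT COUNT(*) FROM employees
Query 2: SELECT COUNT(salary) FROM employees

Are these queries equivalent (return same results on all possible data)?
No, not equivalent

Query 1 returns: [(6,)]
Query 2 returns: [(5,)]

Reason: COUNT(*) includes NULLs, COUNT(column) excludes them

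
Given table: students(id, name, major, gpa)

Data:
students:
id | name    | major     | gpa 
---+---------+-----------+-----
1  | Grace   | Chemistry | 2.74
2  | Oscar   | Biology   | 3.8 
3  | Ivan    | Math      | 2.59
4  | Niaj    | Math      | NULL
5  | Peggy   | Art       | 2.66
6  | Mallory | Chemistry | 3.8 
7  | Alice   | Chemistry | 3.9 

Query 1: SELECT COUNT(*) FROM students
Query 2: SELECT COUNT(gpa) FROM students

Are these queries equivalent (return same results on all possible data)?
No, not equivalent

Query 1 returns: [(7,)]
Query 2 returns: [(6,)]

Reason: COUNT(*) includes NULLs, COUNT(column) excludes them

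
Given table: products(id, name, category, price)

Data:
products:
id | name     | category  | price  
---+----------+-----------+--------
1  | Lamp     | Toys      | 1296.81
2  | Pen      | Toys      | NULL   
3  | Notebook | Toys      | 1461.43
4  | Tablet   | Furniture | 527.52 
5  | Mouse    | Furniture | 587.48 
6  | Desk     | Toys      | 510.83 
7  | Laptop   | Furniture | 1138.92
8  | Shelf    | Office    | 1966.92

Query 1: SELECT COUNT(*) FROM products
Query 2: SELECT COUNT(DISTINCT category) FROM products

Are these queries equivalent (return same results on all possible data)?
No, not equivalent

Query 1 returns: [(8,)]
Query 2 returns: [(3,)]

Reason: COUNT(*) counts rows, COUNT(DISTINCT category) counts unique categorys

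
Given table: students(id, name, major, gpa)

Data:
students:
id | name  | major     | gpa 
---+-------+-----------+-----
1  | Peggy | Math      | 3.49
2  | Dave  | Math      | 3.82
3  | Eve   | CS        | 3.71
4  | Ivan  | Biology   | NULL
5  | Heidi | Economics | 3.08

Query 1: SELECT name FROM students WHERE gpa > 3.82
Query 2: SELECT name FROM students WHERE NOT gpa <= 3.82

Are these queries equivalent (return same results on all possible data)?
Yes, equivalent

Both queries return: []

Reason: Both filter gpa > 3.82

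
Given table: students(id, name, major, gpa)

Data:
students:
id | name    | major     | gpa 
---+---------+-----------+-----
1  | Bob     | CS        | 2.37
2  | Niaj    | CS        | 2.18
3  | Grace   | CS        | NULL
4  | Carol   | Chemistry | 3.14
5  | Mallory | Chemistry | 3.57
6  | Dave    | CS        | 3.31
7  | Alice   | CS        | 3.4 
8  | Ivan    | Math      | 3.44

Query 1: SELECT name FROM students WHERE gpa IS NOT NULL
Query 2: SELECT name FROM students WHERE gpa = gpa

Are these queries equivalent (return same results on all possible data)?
Yes, equivalent

Both queries return: [('Alice',), ('Bob',), ('Carol',), ('Dave',), ('Ivan',), ('Mallory',), ('Niaj',)]

Reason: IS NOT NULL vs self-equality (both exclude NULLs)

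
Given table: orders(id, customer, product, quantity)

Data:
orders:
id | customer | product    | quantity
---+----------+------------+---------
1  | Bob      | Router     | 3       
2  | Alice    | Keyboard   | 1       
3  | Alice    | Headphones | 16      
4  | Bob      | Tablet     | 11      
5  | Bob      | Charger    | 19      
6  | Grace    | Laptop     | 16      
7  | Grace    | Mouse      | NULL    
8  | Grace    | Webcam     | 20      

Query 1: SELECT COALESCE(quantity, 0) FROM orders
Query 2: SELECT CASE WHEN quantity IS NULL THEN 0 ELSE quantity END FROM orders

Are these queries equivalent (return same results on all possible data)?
Yes, equivalent

Both queries return: [(0,), (1,), (3,), (11,), (16,), (16,), (19,), (20,)]

Reason: COALESCE vs CASE for NULL handling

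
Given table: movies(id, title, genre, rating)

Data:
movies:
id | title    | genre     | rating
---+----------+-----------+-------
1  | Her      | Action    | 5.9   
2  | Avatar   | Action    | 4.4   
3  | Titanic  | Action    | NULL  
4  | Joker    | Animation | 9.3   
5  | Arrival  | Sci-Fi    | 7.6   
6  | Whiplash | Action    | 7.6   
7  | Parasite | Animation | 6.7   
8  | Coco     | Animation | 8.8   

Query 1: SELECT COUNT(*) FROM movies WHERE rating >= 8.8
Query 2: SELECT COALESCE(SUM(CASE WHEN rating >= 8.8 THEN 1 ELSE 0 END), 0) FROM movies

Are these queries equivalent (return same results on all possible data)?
Yes, equivalent

Both queries return: [(2,)]

Reason: COUNT with WHERE vs conditional SUM (COALESCE handles empty-table NULL)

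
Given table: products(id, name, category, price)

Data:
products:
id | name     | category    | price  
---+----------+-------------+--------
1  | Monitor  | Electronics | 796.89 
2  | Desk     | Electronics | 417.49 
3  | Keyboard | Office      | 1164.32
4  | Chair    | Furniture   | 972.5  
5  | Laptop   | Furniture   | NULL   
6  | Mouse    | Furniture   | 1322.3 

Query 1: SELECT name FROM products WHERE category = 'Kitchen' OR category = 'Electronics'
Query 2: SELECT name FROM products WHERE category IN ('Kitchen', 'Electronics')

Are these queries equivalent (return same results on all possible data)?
Yes, equivalent

Both queries return: [('Desk',), ('Monitor',)]

Reason: OR vs IN are equivalent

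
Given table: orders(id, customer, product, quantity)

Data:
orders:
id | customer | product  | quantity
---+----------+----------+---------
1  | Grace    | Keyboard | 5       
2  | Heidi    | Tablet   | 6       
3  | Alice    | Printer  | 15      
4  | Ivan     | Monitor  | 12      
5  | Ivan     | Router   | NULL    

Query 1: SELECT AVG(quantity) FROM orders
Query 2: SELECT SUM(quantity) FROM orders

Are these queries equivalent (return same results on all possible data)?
No, not equivalent

Query 1 returns: [(9.5,)]
Query 2 returns: [(38,)]

Reason: AVG vs SUM give different aggregate values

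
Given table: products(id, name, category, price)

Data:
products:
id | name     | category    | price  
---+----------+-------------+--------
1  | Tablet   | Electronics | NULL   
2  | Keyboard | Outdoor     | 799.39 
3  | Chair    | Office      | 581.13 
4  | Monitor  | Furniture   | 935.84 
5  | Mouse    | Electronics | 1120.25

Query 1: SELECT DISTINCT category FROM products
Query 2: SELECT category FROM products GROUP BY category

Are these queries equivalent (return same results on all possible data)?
Yes, equivalent

Both queries return: [('Electronics',), ('Furniture',), ('Office',), ('Outdoor',)]

Reason: Both get unique categorys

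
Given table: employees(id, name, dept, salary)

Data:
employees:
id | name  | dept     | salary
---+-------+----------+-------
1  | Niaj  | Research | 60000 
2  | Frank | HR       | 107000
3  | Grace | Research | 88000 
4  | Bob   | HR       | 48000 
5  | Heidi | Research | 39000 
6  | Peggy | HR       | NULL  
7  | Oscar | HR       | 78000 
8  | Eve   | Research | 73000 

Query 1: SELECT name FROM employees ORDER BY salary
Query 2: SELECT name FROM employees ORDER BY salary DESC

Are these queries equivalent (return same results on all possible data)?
No, not equivalent

Query 1 returns: [('Peggy',), ('Heidi',), ('Bob',), ('Niaj',), ('Eve',), ('Oscar',), ('Grace',), ('Frank',)]
Query 2 returns: [('Frank',), ('Grace',), ('Oscar',), ('Eve',), ('Niaj',), ('Bob',), ('Heidi',), ('Peggy',)]

Reason: ASC vs DESC gives opposite ordering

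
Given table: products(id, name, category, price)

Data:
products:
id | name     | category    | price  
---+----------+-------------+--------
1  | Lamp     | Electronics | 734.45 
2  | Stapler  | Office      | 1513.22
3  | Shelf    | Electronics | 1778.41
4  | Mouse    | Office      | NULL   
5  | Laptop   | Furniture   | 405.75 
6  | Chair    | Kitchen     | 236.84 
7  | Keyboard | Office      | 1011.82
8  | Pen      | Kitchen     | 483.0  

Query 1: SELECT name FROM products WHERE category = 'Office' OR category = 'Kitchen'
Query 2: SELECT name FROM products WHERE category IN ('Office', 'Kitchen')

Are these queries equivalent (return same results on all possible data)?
Yes, equivalent

Both queries return: [('Chair',), ('Keyboard',), ('Mouse',), ('Pen',), ('Stapler',)]

Reason: OR vs IN are equivalent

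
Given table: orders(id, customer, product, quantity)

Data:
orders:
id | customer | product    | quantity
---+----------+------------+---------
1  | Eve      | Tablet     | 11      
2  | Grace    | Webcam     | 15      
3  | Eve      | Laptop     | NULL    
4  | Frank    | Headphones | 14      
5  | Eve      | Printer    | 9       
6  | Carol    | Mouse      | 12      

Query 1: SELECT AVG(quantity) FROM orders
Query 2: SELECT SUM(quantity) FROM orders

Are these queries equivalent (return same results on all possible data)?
No, not equivalent

Query 1 returns: [(12.2,)]
Query 2 returns: [(61,)]

Reason: AVG vs SUM give different aggregate values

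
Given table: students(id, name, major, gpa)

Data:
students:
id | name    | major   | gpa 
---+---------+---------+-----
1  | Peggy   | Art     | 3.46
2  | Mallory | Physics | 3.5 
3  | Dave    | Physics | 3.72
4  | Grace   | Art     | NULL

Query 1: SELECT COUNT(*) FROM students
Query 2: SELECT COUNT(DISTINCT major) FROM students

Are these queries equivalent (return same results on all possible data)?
No, not equivalent

Query 1 returns: [(4,)]
Query 2 returns: [(2,)]

Reason: COUNT(*) counts rows, COUNT(DISTINCT major) counts unique majors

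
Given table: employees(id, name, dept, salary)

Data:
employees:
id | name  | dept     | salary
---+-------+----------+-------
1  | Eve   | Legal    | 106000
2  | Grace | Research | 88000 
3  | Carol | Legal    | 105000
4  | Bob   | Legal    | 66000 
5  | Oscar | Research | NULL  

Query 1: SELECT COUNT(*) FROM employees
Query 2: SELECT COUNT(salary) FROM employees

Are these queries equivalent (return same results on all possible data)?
No, not equivalent

Query 1 returns: [(5,)]
Query 2 returns: [(4,)]

Reason: COUNT(*) includes NULLs, COUNT(column) excludes them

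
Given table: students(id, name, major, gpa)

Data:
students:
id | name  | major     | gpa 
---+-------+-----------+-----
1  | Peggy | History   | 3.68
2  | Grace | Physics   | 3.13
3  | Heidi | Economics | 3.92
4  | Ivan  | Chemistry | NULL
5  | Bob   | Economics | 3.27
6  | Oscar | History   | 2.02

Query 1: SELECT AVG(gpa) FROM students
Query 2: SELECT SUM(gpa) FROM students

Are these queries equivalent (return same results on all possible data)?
No, not equivalent

Query 1 returns: [(3.2039999999999997,)]
Query 2 returns: [(16.02,)]

Reason: AVG vs SUM give different aggregate values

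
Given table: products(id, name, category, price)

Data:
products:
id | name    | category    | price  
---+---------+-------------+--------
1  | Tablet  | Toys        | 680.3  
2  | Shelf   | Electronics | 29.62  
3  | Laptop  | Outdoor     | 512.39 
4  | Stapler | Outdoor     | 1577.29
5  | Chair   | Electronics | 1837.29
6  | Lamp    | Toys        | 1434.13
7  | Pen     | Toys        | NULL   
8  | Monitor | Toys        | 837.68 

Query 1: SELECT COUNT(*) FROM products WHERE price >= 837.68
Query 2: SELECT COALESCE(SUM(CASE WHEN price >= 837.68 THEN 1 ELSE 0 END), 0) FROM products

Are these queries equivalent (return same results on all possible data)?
Yes, equivalent

Both queries return: [(4,)]

Reason: COUNT with WHERE vs conditional SUM (COALESCE handles empty-table NULL)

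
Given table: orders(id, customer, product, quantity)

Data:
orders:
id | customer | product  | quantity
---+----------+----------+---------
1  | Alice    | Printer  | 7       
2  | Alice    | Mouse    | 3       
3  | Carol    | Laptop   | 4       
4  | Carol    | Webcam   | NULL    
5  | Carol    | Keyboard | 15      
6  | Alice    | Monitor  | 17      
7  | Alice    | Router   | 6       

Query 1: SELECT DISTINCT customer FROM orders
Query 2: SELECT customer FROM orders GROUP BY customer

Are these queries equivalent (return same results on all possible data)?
Yes, equivalent

Both queries return: [('Alice',), ('Carol',)]

Reason: Both get unique customers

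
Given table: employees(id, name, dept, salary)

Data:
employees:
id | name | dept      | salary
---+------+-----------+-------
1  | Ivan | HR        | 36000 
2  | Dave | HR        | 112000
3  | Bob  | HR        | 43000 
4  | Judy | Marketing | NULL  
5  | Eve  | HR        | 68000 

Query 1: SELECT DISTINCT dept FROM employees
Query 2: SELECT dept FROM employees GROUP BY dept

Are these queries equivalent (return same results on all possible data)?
Yes, equivalent

Both queries return: [('HR',), ('Marketing',)]

Reason: Both get unique depts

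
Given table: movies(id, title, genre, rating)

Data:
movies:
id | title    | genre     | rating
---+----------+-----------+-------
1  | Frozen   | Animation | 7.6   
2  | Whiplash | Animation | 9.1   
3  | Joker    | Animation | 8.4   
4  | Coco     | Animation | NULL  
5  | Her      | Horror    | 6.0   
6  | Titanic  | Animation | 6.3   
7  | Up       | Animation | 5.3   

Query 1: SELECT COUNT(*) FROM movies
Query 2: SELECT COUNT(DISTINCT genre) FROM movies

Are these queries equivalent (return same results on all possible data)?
No, not equivalent

Query 1 returns: [(7,)]
Query 2 returns: [(2,)]

Reason: COUNT(*) counts rows, COUNT(DISTINCT genre) counts unique genres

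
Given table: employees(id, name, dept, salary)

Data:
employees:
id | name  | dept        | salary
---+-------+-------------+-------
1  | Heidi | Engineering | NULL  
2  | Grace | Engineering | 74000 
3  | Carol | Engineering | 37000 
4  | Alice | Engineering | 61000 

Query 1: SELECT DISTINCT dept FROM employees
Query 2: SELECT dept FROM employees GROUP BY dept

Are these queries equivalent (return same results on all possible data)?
Yes, equivalent

Both queries return: [('Engineering',)]

Reason: Both get unique depts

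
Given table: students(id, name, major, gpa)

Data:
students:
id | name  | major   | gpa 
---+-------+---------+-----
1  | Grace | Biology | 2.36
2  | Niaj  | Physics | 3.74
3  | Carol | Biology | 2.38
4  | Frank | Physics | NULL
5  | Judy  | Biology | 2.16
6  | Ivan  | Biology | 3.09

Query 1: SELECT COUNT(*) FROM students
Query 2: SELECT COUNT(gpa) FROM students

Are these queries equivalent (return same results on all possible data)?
No, not equivalent

Query 1 returns: [(6,)]
Query 2 returns: [(5,)]

Reason: COUNT(*) includes NULLs, COUNT(column) excludes them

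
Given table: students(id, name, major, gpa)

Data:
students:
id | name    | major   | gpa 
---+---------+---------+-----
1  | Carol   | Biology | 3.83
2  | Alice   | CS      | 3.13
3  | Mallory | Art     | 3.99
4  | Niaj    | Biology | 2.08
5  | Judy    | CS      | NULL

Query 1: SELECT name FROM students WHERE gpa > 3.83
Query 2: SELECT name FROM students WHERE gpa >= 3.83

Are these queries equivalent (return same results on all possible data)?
No, not equivalent

Query 1 returns: [('Mallory',)]
Query 2 returns: [('Carol',), ('Mallory',)]

Reason: > vs >= gives different results when gpa = 3.83 exists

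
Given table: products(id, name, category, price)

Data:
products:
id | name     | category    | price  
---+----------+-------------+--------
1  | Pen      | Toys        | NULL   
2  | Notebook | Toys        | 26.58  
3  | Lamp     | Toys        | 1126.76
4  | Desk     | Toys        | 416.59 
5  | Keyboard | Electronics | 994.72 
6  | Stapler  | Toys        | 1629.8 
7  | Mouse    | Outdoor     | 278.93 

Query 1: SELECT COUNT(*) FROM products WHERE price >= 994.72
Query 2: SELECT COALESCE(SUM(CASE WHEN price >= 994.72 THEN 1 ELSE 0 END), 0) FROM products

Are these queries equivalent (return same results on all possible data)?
Yes, equivalent

Both queries return: [(3,)]

Reason: COUNT with WHERE vs conditional SUM (COALESCE handles empty-table NULL)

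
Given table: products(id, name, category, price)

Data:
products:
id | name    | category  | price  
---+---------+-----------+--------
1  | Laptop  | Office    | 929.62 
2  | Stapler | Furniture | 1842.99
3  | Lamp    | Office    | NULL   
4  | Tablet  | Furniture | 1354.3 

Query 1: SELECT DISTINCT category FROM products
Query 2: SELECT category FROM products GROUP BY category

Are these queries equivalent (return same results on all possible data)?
Yes, equivalent

Both queries return: [('Furniture',), ('Office',)]

Reason: Both get unique categorys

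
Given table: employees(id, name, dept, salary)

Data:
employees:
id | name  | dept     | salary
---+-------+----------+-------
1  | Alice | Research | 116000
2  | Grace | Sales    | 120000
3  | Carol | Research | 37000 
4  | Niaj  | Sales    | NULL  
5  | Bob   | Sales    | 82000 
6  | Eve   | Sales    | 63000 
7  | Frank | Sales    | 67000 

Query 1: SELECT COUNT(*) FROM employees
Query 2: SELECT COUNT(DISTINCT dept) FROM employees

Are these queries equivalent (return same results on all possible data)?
No, not equivalent

Query 1 returns: [(7,)]
Query 2 returns: [(2,)]

Reason: COUNT(*) counts rows, COUNT(DISTINCT dept) counts unique depts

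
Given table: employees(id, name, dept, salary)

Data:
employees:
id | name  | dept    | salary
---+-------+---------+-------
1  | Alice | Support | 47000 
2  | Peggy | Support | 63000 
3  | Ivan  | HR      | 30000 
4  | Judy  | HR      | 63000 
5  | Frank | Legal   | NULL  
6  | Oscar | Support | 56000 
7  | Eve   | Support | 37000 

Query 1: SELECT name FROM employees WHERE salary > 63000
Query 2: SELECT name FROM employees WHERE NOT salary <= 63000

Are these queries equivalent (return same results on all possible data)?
Yes, equivalent

Both queries return: []

Reason: Both filter salary > 63000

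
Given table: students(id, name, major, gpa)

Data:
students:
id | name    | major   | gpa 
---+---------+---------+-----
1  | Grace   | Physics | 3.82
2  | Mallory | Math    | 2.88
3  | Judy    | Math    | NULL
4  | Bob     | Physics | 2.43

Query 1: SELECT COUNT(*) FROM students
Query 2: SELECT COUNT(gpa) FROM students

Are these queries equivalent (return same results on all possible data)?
No, not equivalent

Query 1 returns: [(4,)]
Query 2 returns: [(3,)]

Reason: COUNT(*) includes NULLs, COUNT(column) excludes them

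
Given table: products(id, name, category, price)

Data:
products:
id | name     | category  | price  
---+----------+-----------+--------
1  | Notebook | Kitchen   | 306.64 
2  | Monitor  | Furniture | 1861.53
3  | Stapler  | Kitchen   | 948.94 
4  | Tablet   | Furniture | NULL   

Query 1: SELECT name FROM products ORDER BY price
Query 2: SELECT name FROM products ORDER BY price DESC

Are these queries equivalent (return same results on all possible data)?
No, not equivalent

Query 1 returns: [('Tablet',), ('Notebook',), ('Stapler',), ('Monitor',)]
Query 2 returns: [('Monitor',), ('Stapler',), ('Notebook',), ('Tablet',)]

Reason: ASC vs DESC gives opposite ordering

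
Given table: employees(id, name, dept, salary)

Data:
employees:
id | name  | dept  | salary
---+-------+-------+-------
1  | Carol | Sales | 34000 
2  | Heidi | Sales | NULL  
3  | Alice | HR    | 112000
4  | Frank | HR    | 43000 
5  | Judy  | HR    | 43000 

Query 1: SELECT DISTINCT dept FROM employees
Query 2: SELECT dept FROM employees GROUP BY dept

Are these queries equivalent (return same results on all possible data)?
Yes, equivalent

Both queries return: [('HR',), ('Sales',)]

Reason: Both get unique depts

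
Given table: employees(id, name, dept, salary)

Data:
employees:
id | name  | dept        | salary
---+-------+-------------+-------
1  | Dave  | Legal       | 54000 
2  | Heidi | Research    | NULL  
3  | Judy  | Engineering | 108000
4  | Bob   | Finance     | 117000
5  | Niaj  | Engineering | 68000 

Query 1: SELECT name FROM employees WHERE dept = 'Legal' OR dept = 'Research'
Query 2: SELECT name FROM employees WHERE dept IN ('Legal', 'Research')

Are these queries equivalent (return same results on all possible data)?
Yes, equivalent

Both queries return: [('Dave',), ('Heidi',)]

Reason: OR vs IN are equivalent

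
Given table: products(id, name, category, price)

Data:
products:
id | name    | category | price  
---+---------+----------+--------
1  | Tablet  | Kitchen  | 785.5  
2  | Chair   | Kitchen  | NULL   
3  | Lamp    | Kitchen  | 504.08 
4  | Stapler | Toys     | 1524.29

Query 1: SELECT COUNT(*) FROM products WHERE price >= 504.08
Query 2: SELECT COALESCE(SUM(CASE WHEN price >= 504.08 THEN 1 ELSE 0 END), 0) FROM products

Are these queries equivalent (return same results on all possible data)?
Yes, equivalent

Both queries return: [(3,)]

Reason: COUNT with WHERE vs conditional SUM (COALESCE handles empty-table NULL)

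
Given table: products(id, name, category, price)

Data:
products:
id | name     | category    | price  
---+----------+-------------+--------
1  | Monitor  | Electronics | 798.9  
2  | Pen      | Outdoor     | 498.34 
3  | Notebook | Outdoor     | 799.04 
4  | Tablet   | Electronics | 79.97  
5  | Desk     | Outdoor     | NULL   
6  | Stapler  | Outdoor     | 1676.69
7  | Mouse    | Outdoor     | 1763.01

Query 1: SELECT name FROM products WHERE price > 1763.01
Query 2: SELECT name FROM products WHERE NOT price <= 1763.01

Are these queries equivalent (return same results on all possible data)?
Yes, equivalent

Both queries return: []

Reason: Both filter price > 1763.01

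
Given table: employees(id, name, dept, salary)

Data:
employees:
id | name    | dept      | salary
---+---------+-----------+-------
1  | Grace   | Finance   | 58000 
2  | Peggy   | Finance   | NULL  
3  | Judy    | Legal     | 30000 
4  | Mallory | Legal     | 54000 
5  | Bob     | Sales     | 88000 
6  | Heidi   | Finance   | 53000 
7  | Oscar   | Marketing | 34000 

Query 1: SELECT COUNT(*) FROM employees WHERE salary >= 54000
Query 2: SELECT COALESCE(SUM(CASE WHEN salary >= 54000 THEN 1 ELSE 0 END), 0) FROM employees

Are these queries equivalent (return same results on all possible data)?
Yes, equivalent

Both queries return: [(3,)]

Reason: COUNT with WHERE vs conditional SUM (COALESCE handles empty-table NULL)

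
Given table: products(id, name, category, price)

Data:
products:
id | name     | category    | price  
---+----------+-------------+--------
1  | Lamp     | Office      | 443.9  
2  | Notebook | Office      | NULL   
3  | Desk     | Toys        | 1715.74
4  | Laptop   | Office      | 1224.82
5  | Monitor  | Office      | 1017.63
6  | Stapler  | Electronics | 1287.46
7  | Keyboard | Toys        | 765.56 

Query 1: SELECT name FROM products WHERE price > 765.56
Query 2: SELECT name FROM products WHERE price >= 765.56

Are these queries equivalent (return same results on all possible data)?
No, not equivalent

Query 1 returns: [('Desk',), ('Laptop',), ('Monitor',), ('Stapler',)]
Query 2 returns: [('Desk',), ('Laptop',), ('Monitor',), ('Stapler',), ('Keyboard',)]

Reason: > vs >= gives different results when price = 765.56 exists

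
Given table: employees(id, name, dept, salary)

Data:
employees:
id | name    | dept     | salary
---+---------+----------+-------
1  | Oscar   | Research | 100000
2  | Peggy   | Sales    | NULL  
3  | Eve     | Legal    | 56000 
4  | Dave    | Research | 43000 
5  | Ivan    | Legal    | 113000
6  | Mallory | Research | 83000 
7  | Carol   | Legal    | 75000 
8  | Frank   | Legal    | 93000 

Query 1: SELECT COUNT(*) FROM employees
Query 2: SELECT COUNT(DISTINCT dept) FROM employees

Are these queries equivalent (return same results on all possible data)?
No, not equivalent

Query 1 returns: [(8,)]
Query 2 returns: [(3,)]

Reason: COUNT(*) counts rows, COUNT(DISTINCT dept) counts unique depts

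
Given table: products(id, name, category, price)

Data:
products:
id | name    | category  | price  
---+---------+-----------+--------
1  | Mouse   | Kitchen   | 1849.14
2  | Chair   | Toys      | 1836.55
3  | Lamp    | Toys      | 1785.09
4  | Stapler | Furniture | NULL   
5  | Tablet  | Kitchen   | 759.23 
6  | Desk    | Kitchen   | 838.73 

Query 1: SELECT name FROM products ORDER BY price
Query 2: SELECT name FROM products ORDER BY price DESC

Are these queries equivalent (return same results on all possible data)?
No, not equivalent

Query 1 returns: [('Stapler',), ('Tablet',), ('Desk',), ('Lamp',), ('Chair',), ('Mouse',)]
Query 2 returns: [('Mouse',), ('Chair',), ('Lamp',), ('Desk',), ('Tablet',), ('Stapler',)]

Reason: ASC vs DESC gives opposite ordering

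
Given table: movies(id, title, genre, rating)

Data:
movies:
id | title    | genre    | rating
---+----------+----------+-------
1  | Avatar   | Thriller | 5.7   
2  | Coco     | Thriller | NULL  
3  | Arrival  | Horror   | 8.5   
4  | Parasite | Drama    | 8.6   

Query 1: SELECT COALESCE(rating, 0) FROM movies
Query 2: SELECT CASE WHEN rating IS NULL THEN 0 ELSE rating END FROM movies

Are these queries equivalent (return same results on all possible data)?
Yes, equivalent

Both queries return: [(0,), (5.7,), (8.5,), (8.6,)]

Reason: COALESCE vs CASE for NULL handling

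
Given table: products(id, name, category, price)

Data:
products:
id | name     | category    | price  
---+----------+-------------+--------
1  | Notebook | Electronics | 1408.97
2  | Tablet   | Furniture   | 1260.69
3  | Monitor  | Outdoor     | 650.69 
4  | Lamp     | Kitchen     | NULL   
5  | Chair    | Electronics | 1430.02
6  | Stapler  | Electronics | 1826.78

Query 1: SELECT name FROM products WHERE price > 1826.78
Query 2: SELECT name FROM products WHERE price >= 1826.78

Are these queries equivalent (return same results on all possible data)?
No, not equivalent

Query 1 returns: []
Query 2 returns: [('Stapler',)]

Reason: > vs >= gives different results when price = 1826.78 exists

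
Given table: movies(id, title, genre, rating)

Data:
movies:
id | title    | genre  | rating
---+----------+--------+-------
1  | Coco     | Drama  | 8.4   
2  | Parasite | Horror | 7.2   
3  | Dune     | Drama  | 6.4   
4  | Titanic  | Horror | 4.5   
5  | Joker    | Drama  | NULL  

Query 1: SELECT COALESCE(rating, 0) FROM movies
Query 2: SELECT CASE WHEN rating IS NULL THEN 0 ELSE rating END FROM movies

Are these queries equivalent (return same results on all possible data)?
Yes, equivalent

Both queries return: [(0,), (4.5,), (6.4,), (7.2,), (8.4,)]

Reason: COALESCE vs CASE for NULL handling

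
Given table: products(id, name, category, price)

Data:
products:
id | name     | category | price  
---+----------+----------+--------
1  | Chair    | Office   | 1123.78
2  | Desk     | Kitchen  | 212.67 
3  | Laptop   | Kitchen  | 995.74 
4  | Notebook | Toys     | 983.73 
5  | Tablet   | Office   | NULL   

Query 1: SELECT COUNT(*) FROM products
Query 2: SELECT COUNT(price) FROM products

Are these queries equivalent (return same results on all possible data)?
No, not equivalent

Query 1 returns: [(5,)]
Query 2 returns: [(4,)]

Reason: COUNT(*) includes NULLs, COUNT(column) excludes them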